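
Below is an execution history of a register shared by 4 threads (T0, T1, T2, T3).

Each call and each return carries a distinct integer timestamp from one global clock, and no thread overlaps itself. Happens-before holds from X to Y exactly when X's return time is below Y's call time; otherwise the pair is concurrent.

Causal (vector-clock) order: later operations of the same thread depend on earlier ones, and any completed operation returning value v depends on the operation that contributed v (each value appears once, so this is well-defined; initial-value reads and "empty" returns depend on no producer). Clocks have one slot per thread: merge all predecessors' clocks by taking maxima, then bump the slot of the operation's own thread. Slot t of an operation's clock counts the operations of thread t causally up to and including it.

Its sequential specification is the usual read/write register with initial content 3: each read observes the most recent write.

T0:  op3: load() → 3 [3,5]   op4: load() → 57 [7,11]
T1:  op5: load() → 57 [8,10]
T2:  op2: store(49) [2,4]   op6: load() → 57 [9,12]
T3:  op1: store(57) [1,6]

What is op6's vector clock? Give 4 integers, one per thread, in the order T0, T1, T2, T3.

(0, 0, 2, 1)

root op op1, invoked 1: fresh clock plus T3's own tick → (0, 0, 0, 1)
root op op2, invoked 2: fresh clock plus T2's own tick → (0, 0, 1, 0)
root op op3, invoked 3: fresh clock plus T0's own tick → (1, 0, 0, 0)
op5 (invocation 8): componentwise max over VC(op1)=(0, 0, 0, 1), +1 at T1, giving (0, 1, 0, 1)
op6 (invocation 9): componentwise max over VC(op1)=(0, 0, 0, 1), VC(op2)=(0, 0, 1, 0), +1 at T2, giving (0, 0, 2, 1)
op4 (invocation 7): componentwise max over VC(op1)=(0, 0, 0, 1), VC(op3)=(1, 0, 0, 0), +1 at T0, giving (2, 0, 0, 1)
target: VC(op6) = (0, 0, 2, 1)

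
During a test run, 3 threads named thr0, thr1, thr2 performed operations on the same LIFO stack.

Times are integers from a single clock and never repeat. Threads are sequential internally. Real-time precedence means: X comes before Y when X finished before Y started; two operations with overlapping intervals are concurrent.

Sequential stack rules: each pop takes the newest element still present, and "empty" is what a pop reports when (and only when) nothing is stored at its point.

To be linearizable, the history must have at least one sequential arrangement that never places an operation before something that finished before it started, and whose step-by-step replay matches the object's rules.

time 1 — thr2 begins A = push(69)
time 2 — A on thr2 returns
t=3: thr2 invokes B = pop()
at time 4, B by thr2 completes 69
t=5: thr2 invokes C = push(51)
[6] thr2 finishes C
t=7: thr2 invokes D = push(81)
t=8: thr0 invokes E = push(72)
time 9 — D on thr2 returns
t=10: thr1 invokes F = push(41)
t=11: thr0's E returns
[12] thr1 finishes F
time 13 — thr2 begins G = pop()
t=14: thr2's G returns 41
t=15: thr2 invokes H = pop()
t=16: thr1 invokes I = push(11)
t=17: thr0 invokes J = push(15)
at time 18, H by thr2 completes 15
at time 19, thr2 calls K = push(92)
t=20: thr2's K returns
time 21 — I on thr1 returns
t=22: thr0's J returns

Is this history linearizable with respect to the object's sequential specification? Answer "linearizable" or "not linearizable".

linearizable

witness order: A, B, C, D, E, F, G, I, J, H, K
step 1: A push(69) — stack <69>
step 2: B pop() → 69 — stack <>
step 3: C push(51) — stack <51>
step 4: D push(81) — stack <51,81>
step 5: E push(72) — stack <51,81,72>
step 6: F push(41) — stack <51,81,72,41>
step 7: G pop() → 41 — stack <51,81,72>
step 8: I push(11) — stack <51,81,72,11>
step 9: J push(15) — stack <51,81,72,11,15>
step 10: H pop() → 15 — stack <51,81,72,11>
step 11: K push(92) — stack <51,81,72,11,92>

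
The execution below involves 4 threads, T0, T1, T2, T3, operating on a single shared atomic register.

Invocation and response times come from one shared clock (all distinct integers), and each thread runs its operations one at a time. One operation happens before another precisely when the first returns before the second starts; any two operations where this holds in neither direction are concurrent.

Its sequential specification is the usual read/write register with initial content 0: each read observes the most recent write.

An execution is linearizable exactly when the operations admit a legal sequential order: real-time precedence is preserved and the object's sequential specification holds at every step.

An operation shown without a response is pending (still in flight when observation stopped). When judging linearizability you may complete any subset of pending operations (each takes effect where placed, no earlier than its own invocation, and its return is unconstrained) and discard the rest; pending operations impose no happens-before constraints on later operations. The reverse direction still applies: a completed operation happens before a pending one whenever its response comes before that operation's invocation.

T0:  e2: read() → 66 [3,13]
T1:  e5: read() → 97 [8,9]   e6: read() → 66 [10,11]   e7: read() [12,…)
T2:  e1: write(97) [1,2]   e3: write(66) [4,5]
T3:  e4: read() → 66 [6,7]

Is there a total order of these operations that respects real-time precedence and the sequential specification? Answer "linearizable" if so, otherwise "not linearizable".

already the first 9 events (up to e5's response at time 9) admit no linearization; the first 8 still do
exactly one order of the 4 completed ops respects real time; the atomic register replay fails
include/drop combinations of the 1 pending operation (e2) were all tried; none helps
take e1, e3, e4, e5 (pending dropped): step 4 already fails, because e5 read() → 97 cannot occur there

not linearizable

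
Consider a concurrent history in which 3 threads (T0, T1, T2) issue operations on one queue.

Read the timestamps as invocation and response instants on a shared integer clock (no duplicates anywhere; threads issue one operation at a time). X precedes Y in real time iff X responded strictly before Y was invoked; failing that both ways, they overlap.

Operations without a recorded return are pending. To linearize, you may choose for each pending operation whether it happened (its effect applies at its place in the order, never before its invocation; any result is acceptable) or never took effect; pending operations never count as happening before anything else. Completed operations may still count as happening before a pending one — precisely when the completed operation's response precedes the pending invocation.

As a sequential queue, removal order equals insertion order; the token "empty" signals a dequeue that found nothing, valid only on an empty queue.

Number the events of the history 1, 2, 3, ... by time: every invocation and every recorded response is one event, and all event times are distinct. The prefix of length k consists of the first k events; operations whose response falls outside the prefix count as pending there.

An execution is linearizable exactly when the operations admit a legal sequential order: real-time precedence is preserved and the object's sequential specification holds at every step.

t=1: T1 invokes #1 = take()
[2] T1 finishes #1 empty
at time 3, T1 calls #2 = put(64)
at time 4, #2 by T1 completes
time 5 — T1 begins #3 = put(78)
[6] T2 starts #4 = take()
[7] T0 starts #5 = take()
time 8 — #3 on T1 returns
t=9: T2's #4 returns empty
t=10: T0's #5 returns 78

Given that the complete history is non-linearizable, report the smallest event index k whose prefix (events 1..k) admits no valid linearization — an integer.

a valid linearization of events 1..9 exists, for instance #1, #2, #5, #4, #3:
step 1: #1 take() → empty — queue <>
step 2: #2 put(64) — queue <64>
step 3: #5 take() (pending, included) — queue <>
step 4: #4 take() → empty — queue <>
step 5: #3 put(78) — queue <78>
include event 10 — #5 responding at 10 — and every candidate order breaks
sample order #1, #2, #3, #4, #5 stalls at step 4 — #4 take() → empty has no legal effect
sample order #1, #2, #3, #5, #4 stalls at step 4 — #5 take() → 78 has no legal effect

10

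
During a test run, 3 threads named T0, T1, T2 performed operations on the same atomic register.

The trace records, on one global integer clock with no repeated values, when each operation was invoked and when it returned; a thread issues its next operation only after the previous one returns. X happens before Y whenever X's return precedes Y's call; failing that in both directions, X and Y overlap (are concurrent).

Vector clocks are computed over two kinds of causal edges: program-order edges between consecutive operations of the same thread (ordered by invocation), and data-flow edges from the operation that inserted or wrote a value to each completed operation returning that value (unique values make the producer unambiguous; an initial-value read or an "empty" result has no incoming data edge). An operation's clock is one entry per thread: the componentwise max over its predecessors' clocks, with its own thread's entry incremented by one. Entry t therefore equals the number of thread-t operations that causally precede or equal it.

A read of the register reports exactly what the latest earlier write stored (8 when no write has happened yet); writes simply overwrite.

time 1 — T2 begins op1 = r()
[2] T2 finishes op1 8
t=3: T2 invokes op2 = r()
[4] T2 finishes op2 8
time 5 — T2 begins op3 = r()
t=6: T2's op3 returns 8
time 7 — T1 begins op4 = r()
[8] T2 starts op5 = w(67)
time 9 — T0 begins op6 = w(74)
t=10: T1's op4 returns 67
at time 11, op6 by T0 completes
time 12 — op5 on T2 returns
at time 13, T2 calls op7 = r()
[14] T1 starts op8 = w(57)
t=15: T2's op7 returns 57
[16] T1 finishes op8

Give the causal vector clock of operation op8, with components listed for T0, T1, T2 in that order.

VC(op1, invoked at 1): no causal predecessors; +1 on T2 → (0, 0, 1)
VC(op6, invoked at 9): no causal predecessors; +1 on T0 → (1, 0, 0)
op2, invoked 3, takes VC(op1)=(0, 0, 1) under max, adds 1 for T2 → (0, 0, 2)
op3, invoked 5, takes VC(op2)=(0, 0, 2) under max, adds 1 for T2 → (0, 0, 3)
op5, invoked 8, takes VC(op3)=(0, 0, 3) under max, adds 1 for T2 → (0, 0, 4)
op4, invoked 7, takes VC(op5)=(0, 0, 4) under max, adds 1 for T1 → (0, 1, 4)
op8, invoked 14, takes VC(op4)=(0, 1, 4) under max, adds 1 for T1 → (0, 2, 4)
op7, invoked 13, takes VC(op5)=(0, 0, 4), VC(op8)=(0, 2, 4) under max, adds 1 for T2 → (0, 2, 5)
target: VC(op8) = (0, 2, 4)

(0, 2, 4)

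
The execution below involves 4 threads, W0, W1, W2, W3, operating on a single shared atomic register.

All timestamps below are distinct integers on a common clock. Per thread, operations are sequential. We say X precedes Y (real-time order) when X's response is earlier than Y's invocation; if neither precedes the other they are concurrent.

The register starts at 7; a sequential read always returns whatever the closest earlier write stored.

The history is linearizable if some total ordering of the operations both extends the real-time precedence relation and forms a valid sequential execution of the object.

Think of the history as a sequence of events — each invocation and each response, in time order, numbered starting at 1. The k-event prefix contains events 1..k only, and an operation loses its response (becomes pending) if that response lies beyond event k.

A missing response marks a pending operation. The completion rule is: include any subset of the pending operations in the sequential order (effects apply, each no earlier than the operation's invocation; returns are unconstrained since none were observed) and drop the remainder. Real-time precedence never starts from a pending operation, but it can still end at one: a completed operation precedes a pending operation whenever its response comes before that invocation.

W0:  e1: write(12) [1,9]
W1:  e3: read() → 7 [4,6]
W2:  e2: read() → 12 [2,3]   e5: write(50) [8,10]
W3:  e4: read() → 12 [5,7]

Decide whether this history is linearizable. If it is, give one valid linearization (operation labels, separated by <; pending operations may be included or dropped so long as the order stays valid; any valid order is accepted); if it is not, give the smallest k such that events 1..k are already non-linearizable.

the violation lands at event 6, e3's response at time 6: events 1..5 linearize, events 1..6 do not
a single order respects real time; the 2 completed atomic register operations fail replay along it
no escape via the 2 pending operations (e1, e4): every completion choice fails
e.g. e2, e3 (pending dropped): illegal at step 1, since e2 read() → 12 cannot apply there

not linearizable — minimal violating prefix: 6 events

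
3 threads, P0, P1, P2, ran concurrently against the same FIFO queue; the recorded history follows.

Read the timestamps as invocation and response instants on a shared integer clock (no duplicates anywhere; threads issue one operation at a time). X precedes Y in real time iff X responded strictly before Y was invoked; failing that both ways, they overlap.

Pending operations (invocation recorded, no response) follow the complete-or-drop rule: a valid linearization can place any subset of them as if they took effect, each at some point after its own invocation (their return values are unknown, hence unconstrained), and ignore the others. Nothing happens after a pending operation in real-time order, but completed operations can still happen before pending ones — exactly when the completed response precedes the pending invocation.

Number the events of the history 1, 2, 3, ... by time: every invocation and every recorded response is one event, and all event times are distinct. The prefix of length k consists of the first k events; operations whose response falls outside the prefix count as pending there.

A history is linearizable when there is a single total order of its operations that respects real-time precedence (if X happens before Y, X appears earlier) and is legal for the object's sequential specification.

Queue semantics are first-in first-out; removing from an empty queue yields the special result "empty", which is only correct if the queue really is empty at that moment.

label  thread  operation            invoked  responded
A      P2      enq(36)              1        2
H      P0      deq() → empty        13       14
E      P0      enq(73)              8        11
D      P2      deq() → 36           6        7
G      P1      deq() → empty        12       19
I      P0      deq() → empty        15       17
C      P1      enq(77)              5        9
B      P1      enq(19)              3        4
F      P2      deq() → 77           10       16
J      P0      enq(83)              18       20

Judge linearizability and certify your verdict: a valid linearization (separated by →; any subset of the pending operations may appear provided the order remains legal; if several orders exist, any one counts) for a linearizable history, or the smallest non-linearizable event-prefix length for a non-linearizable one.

not linearizable — minimal violating prefix: 14 events

prefix check: 1..13 passes, 1..14 fails once H's time-14 response joins
the 6 completed operations admit 3 real-time orders; each fails the FIFO queue replay
include/drop combinations of the 2 pending operations (F, G) were all tried; none helps
sample order A, B, C, D, E, H (pending dropped) stalls at step 6 — H deq() → empty has no legal effect
sample order A, B, D, C, E, H (pending dropped) stalls at step 6 — H deq() → empty has no legal effect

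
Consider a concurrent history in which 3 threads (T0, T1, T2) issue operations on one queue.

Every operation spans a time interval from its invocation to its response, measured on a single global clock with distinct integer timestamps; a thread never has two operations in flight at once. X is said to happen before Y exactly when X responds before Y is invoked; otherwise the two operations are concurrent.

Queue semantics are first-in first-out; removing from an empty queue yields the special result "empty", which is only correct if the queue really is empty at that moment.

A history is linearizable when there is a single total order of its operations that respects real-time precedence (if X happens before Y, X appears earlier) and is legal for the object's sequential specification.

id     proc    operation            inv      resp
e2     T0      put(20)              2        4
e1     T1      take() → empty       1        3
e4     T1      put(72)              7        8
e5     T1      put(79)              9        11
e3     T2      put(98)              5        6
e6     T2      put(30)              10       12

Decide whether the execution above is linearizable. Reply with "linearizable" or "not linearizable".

linearizable

a witness: e1, e2, e3, e4, e5, e6
after step 1 (e1 take() → empty): queue <>
after step 2 (e2 put(20)): queue <20>
after step 3 (e3 put(98)): queue <20,98>
after step 4 (e4 put(72)): queue <20,98,72>
after step 5 (e5 put(79)): queue <20,98,72,79>
after step 6 (e6 put(30)): queue <20,98,72,79,30>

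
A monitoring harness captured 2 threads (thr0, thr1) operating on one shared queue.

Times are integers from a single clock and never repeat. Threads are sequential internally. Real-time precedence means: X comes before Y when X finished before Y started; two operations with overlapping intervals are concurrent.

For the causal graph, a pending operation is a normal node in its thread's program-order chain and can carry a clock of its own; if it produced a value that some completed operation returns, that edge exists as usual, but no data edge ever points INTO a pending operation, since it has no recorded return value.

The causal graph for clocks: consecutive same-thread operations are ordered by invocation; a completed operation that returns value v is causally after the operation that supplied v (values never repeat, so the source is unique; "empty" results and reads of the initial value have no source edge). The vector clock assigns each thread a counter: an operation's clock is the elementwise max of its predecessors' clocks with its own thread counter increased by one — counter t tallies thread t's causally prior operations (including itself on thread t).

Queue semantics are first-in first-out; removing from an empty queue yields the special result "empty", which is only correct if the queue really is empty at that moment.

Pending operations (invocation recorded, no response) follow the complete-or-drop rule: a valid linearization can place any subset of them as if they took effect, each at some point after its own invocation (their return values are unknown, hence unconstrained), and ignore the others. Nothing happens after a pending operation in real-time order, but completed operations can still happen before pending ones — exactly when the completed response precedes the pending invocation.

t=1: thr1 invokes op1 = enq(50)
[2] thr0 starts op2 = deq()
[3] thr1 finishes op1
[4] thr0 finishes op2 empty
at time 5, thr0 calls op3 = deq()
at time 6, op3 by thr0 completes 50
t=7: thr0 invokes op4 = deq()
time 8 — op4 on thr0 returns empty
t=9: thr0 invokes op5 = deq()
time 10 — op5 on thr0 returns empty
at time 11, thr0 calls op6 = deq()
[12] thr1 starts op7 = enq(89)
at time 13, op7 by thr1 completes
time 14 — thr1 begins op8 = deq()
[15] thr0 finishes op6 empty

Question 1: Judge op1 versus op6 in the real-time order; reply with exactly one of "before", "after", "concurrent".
before

op1 spans [1,3], op6 spans [11,15]
resp(op1)=3 < inv(op6)=11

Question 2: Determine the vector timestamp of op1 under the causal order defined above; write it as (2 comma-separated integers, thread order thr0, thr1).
(0, 1)

root op op1, invoked 1: fresh clock plus thr1's own tick → (0, 1)
root op op2, invoked 2: fresh clock plus thr0's own tick → (1, 0)
op7 (invocation 12): componentwise max over VC(op1)=(0, 1), +1 at thr1, giving (0, 2)
op8 (invocation 14): componentwise max over VC(op7)=(0, 2), +1 at thr1, giving (0, 3)
op3 (invocation 5): componentwise max over VC(op1)=(0, 1), VC(op2)=(1, 0), +1 at thr0, giving (2, 1)
op4 (invocation 7): componentwise max over VC(op3)=(2, 1), +1 at thr0, giving (3, 1)
op5 (invocation 9): componentwise max over VC(op4)=(3, 1), +1 at thr0, giving (4, 1)
op6 (invocation 11): componentwise max over VC(op5)=(4, 1), +1 at thr0, giving (5, 1)
target: VC(op1) = (0, 1)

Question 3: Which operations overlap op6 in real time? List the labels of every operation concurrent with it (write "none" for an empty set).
op7, op8

op6 runs from 11 to 15; window-overlapping ops are concurrent
op1 [1,3]: before
op2 [2,4]: before
op3 [5,6]: before
op4 [7,8]: before
op5 [9,10]: before
op7 [12,13]: concurrent
op8 [14,…): concurrent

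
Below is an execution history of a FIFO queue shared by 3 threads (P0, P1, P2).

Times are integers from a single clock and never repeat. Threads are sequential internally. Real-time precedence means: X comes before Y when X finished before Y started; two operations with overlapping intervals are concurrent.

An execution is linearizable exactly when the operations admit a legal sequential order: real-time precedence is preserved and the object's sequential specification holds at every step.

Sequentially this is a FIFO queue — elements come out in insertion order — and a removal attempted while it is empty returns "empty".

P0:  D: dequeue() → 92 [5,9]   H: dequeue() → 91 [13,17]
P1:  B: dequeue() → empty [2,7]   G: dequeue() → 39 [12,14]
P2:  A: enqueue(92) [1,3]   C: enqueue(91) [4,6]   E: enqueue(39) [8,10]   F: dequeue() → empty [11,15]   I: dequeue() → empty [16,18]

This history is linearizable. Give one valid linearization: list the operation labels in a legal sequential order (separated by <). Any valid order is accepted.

step 1: A enqueue(92) — queue <92>
step 2: D dequeue() → 92 — queue <>
step 3: B dequeue() → empty — queue <>
step 4: C enqueue(91) — queue <91>
step 5: E enqueue(39) — queue <91,39>
step 6: H dequeue() → 91 — queue <39>
step 7: G dequeue() → 39 — queue <>
step 8: F dequeue() → empty — queue <>
step 9: I dequeue() → empty — queue <>

A < D < B < C < E < H < G < F < I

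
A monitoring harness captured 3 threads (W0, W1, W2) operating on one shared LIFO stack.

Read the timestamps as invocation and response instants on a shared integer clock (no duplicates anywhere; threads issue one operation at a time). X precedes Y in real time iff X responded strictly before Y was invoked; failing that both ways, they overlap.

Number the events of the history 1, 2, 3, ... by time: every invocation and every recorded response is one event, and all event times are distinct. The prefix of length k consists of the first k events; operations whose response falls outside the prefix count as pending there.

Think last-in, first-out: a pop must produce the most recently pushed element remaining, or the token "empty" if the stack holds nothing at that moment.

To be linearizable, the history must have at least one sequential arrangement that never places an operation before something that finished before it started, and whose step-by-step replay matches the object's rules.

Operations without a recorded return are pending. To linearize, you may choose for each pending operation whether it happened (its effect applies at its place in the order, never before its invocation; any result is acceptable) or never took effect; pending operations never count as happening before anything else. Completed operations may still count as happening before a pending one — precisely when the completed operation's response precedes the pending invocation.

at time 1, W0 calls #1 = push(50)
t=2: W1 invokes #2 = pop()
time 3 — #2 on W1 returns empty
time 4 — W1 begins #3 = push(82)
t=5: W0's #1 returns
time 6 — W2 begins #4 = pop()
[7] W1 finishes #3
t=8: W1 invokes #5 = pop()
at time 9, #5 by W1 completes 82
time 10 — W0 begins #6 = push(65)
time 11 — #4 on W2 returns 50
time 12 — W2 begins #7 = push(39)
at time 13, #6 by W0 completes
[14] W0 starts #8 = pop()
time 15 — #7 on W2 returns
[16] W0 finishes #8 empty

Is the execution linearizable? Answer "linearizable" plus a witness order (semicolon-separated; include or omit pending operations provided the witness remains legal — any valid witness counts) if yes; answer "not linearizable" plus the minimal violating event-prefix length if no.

not linearizable — minimal violating prefix: 16 events

the violation lands at event 16, #8's response at time 16: events 1..15 linearize, events 1..16 do not
no legal order exists: 30 real-time-consistent candidates over 8 completed LIFO stack operations, all rejected
for example #1, #2, #3, #4, #5, #6, #7, #8 fails at step 2: #2 pop() → empty is not legal there
for example #1, #2, #3, #4, #5, #6, #8, #7 fails at step 2: #2 pop() → empty is not legal there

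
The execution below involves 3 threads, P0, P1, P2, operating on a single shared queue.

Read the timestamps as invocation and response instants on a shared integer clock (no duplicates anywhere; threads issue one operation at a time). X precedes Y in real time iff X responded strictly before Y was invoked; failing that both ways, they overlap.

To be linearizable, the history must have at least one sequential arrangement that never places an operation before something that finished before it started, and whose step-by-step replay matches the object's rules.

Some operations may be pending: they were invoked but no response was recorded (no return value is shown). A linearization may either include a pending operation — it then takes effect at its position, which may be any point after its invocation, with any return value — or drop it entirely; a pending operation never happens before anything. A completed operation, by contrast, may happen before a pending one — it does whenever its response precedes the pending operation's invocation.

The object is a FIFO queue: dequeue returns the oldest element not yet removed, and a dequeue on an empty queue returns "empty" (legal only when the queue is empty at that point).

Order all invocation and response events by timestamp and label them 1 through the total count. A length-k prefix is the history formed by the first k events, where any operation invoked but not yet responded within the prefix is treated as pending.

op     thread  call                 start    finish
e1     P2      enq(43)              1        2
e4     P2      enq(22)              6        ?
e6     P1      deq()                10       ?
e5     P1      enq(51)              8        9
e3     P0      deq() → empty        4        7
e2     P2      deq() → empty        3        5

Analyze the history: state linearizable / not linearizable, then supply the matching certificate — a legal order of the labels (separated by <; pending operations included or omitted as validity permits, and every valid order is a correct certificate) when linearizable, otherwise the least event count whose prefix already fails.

prefix check: 1..6 passes, 1..7 fails once e3's time-7 response joins
every one of the 2 real-time-consistent orders over 3 completed queue ops fails the sequential spec
include/drop combinations of the 1 pending operation (e4) were all tried; none helps
e.g. e1, e2, e3 (pending dropped): illegal at step 2, since e2 deq() → empty cannot apply there
e.g. e1, e3, e2 (pending dropped): illegal at step 2, since e3 deq() → empty cannot apply there

not linearizable — minimal violating prefix: 7 events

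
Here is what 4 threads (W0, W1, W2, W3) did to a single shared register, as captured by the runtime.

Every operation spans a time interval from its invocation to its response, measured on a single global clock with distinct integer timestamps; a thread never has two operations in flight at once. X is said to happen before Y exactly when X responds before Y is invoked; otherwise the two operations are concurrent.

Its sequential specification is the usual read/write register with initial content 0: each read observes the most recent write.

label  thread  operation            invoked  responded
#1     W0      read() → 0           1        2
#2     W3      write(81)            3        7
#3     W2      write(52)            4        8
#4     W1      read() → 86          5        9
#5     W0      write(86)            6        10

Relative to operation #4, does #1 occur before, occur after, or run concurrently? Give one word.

before

#1 spans [1,2], #4 spans [5,9]
resp(#1)=2 < inv(#4)=5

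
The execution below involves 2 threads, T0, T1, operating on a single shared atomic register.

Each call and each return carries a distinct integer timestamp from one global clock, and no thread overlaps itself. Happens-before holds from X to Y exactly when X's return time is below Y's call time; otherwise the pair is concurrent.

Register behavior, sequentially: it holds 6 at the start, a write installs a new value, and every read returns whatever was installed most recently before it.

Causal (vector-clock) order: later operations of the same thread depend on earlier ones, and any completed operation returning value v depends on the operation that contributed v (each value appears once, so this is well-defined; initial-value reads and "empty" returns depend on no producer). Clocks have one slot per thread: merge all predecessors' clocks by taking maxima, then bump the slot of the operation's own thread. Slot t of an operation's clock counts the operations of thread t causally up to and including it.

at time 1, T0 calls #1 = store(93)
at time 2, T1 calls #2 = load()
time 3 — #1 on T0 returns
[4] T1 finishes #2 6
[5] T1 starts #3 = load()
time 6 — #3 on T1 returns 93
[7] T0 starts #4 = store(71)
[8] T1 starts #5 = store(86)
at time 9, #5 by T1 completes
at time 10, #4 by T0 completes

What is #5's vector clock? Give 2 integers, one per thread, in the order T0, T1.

(1, 3)

root op #2, invoked 2: fresh clock plus T1's own tick → (0, 1)
root op #1, invoked 1: fresh clock plus T0's own tick → (1, 0)
merge at #4 (invoked 7): VC(#1)=(1, 0), own-thread bump on T0 → (2, 0)
merge at #3 (invoked 5): VC(#1)=(1, 0), VC(#2)=(0, 1), own-thread bump on T1 → (1, 2)
merge at #5 (invoked 8): VC(#3)=(1, 2), own-thread bump on T1 → (1, 3)
target: VC(#5) = (1, 3)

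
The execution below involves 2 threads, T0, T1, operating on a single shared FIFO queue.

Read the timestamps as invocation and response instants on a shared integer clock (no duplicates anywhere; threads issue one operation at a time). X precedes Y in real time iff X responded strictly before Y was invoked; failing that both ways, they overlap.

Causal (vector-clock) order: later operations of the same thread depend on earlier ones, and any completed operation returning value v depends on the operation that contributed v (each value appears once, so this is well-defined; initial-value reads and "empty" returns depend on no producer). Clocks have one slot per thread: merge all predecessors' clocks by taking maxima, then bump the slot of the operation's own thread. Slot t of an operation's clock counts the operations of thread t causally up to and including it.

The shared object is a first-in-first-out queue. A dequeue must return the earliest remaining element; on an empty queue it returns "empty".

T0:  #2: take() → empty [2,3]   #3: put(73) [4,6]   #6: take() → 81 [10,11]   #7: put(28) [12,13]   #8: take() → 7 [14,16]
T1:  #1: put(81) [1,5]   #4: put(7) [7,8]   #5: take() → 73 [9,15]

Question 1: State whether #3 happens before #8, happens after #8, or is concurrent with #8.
before

#3 spans [4,6], #8 spans [14,16]
resp(#3)=6 < inv(#8)=14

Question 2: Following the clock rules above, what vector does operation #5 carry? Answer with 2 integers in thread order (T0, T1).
(2, 3)

invoked at 1, #1 has no predecessors; its own T1 bump gives (0, 1)
invoked at 2, #2 has no predecessors; its own T0 bump gives (1, 0)
VC(#4, invoked at 7): max of VC(#1)=(0, 1), then +1 on thread T1 → (0, 2)
VC(#3, invoked at 4): max of VC(#2)=(1, 0), then +1 on thread T0 → (2, 0)
VC(#6, invoked at 10): max of VC(#1)=(0, 1), VC(#3)=(2, 0), then +1 on thread T0 → (3, 1)
VC(#5, invoked at 9): max of VC(#3)=(2, 0), VC(#4)=(0, 2), then +1 on thread T1 → (2, 3)
VC(#7, invoked at 12): max of VC(#6)=(3, 1), then +1 on thread T0 → (4, 1)
VC(#8, invoked at 14): max of VC(#4)=(0, 2), VC(#7)=(4, 1), then +1 on thread T0 → (5, 2)
target: VC(#5) = (2, 3)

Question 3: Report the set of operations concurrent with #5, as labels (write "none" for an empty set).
#6, #7, #8

#5 runs from 9 to 15; window-overlapping ops are concurrent
#1 [1,5]: before
#2 [2,3]: before
#3 [4,6]: before
#4 [7,8]: before
#6 [10,11]: concurrent
#7 [12,13]: concurrent
#8 [14,16]: concurrent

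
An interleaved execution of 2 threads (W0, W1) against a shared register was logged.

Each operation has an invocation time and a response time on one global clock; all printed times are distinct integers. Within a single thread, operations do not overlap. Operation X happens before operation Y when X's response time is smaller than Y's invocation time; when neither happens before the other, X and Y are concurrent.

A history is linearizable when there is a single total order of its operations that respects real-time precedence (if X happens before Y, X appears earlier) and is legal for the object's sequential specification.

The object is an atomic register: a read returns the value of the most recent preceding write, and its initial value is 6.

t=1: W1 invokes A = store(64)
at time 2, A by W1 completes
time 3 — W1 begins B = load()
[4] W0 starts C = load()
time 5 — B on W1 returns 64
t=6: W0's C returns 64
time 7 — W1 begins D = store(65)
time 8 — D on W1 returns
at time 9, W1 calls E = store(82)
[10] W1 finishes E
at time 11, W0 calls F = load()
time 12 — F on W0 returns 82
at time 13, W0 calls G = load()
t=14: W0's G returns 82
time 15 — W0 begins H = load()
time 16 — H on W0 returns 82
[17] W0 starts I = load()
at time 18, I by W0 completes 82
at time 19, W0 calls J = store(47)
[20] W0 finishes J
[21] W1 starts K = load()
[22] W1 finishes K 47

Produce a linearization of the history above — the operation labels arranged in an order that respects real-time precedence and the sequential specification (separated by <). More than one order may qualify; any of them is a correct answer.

A < B < C < D < E < F < G < H < I < J < K

1. A store(64), leaving value 64
2. B load() → 64, leaving value 64
3. C load() → 64, leaving value 64
4. D store(65), leaving value 65
5. E store(82), leaving value 82
6. F load() → 82, leaving value 82
7. G load() → 82, leaving value 82
8. H load() → 82, leaving value 82
9. I load() → 82, leaving value 82
10. J store(47), leaving value 47
11. K load() → 47, leaving value 47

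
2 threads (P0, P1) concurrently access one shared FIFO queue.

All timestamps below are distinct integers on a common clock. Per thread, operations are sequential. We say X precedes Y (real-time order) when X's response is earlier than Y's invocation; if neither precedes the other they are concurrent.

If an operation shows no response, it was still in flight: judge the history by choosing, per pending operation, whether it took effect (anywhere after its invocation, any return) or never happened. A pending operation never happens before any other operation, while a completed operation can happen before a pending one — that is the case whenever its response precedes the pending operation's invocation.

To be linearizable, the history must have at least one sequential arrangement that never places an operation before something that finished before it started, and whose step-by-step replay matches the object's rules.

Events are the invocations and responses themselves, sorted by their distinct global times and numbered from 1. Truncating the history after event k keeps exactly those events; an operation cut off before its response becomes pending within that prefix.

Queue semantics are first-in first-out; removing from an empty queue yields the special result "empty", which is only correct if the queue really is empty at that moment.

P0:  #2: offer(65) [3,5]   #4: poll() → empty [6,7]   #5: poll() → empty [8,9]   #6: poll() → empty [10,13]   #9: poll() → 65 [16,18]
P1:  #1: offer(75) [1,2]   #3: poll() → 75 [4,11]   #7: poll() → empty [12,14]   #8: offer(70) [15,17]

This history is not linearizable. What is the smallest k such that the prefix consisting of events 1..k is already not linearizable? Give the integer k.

7

events 1..6 are linearizable; a witness order is #1, #2:
after step 1 (#1 offer(75)): queue <75>
after step 2 (#2 offer(65)): queue <75,65>
include event 7 — #4 responding at 7 — and every candidate order breaks
completion choices over the 1 pending operation (#3) were checked; none helps
for example #1, #2, #4 (pending dropped) fails at step 3: #4 poll() → empty is not legal there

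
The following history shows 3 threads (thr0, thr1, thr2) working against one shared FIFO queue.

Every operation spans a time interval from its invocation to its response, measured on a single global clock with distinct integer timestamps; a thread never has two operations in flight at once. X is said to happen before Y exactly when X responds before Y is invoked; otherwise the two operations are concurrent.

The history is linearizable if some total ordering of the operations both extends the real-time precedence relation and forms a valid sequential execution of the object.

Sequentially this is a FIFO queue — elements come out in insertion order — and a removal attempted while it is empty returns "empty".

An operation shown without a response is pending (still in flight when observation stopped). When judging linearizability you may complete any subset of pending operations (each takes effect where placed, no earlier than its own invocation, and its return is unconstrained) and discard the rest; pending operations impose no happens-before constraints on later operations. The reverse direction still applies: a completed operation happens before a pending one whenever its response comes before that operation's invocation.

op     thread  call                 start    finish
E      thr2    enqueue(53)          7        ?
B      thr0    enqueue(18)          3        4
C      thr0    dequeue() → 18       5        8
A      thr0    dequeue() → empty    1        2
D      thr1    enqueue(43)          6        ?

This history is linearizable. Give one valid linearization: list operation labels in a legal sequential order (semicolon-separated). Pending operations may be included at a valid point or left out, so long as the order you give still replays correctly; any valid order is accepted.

A; B; C

step 1: A dequeue() → empty — queue <>
step 2: B enqueue(18) — queue <18>
step 3: C dequeue() → 18 — queue <>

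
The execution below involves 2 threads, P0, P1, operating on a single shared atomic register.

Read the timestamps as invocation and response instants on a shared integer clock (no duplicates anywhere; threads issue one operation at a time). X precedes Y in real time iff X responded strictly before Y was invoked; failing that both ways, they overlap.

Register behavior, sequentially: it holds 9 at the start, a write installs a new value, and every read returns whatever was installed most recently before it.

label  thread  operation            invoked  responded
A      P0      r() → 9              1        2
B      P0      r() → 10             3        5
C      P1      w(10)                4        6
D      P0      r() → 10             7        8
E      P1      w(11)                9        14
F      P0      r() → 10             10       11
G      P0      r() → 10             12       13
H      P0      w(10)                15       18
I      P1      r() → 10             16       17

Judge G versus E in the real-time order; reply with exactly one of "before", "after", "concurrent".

concurrent

G spans [12,13], E spans [9,14]
the intervals overlap in both directions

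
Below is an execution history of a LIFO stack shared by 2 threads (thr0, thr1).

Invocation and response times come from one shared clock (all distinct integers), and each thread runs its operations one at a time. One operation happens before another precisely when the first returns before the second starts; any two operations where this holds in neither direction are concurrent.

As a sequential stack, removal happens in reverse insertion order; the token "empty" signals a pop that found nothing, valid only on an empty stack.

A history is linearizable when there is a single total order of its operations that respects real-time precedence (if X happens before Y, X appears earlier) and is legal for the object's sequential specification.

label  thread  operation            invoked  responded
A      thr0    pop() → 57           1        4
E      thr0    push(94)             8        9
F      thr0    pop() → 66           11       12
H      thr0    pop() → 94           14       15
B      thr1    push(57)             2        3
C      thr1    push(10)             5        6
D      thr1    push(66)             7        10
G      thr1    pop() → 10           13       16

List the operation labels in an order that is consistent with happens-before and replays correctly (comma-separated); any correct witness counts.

B, A, C, E, D, F, H, G

after step 1 (B push(57)): stack <57>
after step 2 (A pop() → 57): stack <>
after step 3 (C push(10)): stack <10>
after step 4 (E push(94)): stack <10,94>
after step 5 (D push(66)): stack <10,94,66>
after step 6 (F pop() → 66): stack <10,94>
after step 7 (H pop() → 94): stack <10>
after step 8 (G pop() → 10): stack <>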